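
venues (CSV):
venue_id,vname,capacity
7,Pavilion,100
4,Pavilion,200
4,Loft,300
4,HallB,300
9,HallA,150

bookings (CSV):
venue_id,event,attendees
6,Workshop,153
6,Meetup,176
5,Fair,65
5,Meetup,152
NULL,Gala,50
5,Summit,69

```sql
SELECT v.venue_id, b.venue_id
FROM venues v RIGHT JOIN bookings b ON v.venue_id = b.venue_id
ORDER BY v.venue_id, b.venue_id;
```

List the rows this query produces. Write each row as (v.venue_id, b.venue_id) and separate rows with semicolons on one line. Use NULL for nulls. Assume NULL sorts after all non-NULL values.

(NULL, 5); (NULL, 5); (NULL, 5); (NULL, 6); (NULL, 6); (NULL, NULL)

RIGHT JOIN keeps every row from `bookings`; unmatched rows get NULL for `venues`'s columns.
Matching on v.venue_id = b.venue_id. A NULL in a compared column never satisfies the condition.
Matched pairs: 0; unmatched b rows kept: 6.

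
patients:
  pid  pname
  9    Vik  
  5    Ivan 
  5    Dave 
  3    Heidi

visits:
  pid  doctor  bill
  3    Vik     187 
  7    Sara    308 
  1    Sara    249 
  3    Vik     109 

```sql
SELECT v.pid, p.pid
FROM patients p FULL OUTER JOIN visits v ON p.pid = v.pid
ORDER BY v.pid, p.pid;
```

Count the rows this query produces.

FULL OUTER JOIN keeps every row from both sides; unmatched rows get NULL for the other side's columns.
Matching on p.pid = v.pid.
- pid=9: no v row matches, row kept with v columns NULL.
- pid=5: no v row matches, row kept with v columns NULL.
- pid=5: no v row matches, row kept with v columns NULL.
- pid=3: 2 matching v row(s), so 2 row(s) emitted.
- plus 2 unmatched v row(s), each kept with NULL p columns.
Total: 2 matched + 5 padded = 7 rows.

7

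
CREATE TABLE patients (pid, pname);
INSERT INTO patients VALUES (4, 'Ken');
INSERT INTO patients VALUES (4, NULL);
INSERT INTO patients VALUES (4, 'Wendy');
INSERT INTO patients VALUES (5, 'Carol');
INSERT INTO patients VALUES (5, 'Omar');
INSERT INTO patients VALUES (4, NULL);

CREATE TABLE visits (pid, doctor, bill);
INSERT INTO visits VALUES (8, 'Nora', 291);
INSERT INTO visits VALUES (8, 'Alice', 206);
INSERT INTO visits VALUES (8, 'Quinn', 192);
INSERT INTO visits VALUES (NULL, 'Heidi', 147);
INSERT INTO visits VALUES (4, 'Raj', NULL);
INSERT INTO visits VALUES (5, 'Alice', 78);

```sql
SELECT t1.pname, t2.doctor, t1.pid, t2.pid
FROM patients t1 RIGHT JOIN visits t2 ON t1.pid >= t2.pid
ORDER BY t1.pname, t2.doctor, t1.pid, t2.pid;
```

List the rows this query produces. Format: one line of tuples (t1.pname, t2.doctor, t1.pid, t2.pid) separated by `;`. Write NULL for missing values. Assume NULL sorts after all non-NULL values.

(Carol, Alice, 5, 5); (Carol, Raj, 5, 4); (Ken, Raj, 4, 4); (Omar, Alice, 5, 5); (Omar, Raj, 5, 4); (Wendy, Raj, 4, 4); (NULL, Alice, NULL, 8); (NULL, Heidi, NULL, NULL); (NULL, Nora, NULL, 8); (NULL, Quinn, NULL, 8); (NULL, Raj, 4, 4); (NULL, Raj, 4, 4)

RIGHT JOIN keeps every row from `visits`; unmatched rows get NULL for `patients`'s columns.
Matching on t1.pid >= t2.pid. A NULL in a compared column never satisfies the condition.
- t1 (pid=4) pairs with 1 row(s) of t2.
- t1 (pid=4) pairs with 1 row(s) of t2.
- t1 (pid=4) pairs with 1 row(s) of t2.
- t1 (pid=5) pairs with 2 row(s) of t2.
- t1 (pid=5) pairs with 2 row(s) of t2.
- t1 (pid=4) pairs with 1 row(s) of t2.
- 4 t2 row(s) had no t1 match → kept, t1 columns NULL.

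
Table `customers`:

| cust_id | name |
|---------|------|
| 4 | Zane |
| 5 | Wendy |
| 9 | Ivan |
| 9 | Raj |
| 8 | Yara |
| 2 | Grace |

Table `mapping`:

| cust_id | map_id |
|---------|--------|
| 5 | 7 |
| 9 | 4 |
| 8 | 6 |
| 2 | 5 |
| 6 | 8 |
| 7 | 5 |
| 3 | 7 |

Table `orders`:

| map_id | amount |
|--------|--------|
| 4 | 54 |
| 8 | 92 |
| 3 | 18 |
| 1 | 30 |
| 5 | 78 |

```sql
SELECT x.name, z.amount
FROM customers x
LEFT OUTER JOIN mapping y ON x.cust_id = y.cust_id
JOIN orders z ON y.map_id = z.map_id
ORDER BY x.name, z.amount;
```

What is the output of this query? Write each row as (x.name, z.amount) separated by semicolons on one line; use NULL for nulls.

(Grace, 78); (Ivan, 54); (Raj, 54)

Joins associate left-to-right: customers LEFT JOIN mapping on cust_id gives 6 intermediate row(s).
Then INNER JOIN `orders z` on map_id: keep only rows whose y.map_id appears in z.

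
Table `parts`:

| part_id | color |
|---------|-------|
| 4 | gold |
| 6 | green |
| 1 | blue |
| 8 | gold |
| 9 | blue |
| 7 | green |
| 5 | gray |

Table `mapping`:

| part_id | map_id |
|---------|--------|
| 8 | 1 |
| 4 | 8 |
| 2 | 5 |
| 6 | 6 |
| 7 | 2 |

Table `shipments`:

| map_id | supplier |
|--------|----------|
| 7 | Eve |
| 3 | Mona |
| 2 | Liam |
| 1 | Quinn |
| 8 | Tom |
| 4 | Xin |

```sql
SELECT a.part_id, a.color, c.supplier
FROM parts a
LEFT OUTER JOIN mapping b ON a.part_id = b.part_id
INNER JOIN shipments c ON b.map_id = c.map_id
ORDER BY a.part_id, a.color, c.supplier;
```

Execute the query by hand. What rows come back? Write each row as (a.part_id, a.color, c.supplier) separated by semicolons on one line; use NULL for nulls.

Step 1 — a LEFT JOIN b on part_id → 7 row(s).
Then INNER JOIN `shipments c` on map_id: keep only rows whose b.map_id appears in c.

(4, gold, Tom); (7, green, Liam); (8, gold, Quinn)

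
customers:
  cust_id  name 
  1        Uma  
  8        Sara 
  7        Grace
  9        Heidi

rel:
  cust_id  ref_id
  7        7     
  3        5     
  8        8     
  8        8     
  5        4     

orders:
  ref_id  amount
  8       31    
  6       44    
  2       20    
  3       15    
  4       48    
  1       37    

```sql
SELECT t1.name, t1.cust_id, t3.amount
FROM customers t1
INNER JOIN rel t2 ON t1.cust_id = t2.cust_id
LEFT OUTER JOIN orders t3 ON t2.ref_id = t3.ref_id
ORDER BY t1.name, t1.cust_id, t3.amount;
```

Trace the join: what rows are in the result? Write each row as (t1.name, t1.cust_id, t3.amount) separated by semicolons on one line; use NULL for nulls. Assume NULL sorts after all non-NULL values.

(Grace, 7, NULL); (Sara, 8, 31); (Sara, 8, 31)

Step 1 — t1 INNER JOIN t2 on cust_id → 3 row(s).
Then LEFT JOIN `orders t3` on ref_id: each of those 3 rows is kept; rows whose t2.ref_id has no match in t3 get NULL for t3's columns.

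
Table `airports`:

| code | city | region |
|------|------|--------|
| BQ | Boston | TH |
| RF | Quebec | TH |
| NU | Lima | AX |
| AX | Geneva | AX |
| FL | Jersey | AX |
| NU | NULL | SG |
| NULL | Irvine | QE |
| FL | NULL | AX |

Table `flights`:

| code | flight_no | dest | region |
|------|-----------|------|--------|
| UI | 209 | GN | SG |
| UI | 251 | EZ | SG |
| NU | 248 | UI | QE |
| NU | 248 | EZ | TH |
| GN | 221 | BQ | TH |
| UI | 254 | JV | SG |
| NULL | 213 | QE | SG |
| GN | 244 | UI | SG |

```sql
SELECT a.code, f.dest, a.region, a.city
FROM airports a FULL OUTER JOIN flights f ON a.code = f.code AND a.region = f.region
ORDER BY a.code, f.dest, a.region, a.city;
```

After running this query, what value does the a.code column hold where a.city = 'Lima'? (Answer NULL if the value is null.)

NU

FULL OUTER JOIN keeps every row from both sides; unmatched rows get NULL for the other side's columns.
Matching on a.code = f.code AND a.region = f.region. A NULL in a compared column never satisfies the condition.
- a (code=BQ, region=TH) has no partner → padded with NULL.
- a (code=RF, region=TH) has no partner → padded with NULL.
- a (code=NU, region=AX) has no partner → padded with NULL.
- a (code=AX, region=AX) has no partner → padded with NULL.
- a (code=FL, region=AX) has no partner → padded with NULL.
- a (code=NU, region=SG) has no partner → padded with NULL.
- a (code=NULL, region=QE) has no partner → padded with NULL.
- a (code=FL, region=AX) has no partner → padded with NULL.
- 8 f row(s) had no a match → kept, a columns NULL.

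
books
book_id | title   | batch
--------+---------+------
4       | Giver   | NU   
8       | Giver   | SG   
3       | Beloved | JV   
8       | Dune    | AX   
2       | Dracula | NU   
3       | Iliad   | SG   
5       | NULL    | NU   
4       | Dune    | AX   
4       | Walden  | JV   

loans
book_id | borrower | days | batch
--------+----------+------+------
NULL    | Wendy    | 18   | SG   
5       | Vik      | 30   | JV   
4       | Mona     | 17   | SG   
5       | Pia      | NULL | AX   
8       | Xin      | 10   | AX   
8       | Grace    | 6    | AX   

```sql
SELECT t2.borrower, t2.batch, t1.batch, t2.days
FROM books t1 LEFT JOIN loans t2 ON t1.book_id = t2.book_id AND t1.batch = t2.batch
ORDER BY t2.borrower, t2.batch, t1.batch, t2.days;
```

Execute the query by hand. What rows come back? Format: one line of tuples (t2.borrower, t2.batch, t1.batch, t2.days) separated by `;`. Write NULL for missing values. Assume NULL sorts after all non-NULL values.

LEFT JOIN keeps every row from `books`; unmatched rows get NULL for `loans`'s columns.
Matching on t1.book_id = t2.book_id AND t1.batch = t2.batch. A NULL in a compared column never satisfies the condition.
- book_id=4, batch=NU: no t2 row matches, row kept with t2 columns NULL.
- book_id=8, batch=SG: no t2 row matches, row kept with t2 columns NULL.
- book_id=3, batch=JV: no t2 row matches, row kept with t2 columns NULL.
- book_id=8, batch=AX: 2 matching t2 row(s), so 2 row(s) emitted.
- book_id=2, batch=NU: no t2 row matches, row kept with t2 columns NULL.
- book_id=3, batch=SG: no t2 row matches, row kept with t2 columns NULL.
- book_id=5, batch=NU: no t2 row matches, row kept with t2 columns NULL.
- book_id=4, batch=AX: no t2 row matches, row kept with t2 columns NULL.
- book_id=4, batch=JV: no t2 row matches, row kept with t2 columns NULL.
After projecting and ordering:
t2.borrower | t2.batch | t1.batch | t2.days
Grace | AX | AX | 6
Xin | AX | AX | 10
NULL | NULL | AX | NULL
NULL | NULL | JV | NULL
NULL | NULL | JV | NULL
NULL | NULL | NU | NULL
NULL | NULL | NU | NULL
NULL | NULL | NU | NULL
NULL | NULL | SG | NULL
NULL | NULL | SG | NULL

(Grace, AX, AX, 6); (Xin, AX, AX, 10); (NULL, NULL, AX, NULL); (NULL, NULL, JV, NULL); (NULL, NULL, JV, NULL); (NULL, NULL, NU, NULL); (NULL, NULL, NU, NULL); (NULL, NULL, NU, NULL); (NULL, NULL, SG, NULL); (NULL, NULL, SG, NULL)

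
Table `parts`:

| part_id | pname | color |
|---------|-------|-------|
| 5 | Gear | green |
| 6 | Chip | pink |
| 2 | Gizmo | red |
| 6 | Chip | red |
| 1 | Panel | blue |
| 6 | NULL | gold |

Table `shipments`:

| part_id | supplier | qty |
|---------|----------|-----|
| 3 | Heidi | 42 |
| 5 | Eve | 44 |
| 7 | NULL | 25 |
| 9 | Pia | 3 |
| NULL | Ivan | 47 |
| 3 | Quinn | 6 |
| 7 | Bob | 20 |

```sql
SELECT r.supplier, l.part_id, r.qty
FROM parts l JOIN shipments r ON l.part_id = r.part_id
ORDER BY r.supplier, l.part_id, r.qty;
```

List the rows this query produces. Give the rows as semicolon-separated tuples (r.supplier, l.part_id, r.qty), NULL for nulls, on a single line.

INNER JOIN keeps only pairs where the ON condition holds.
Matching on l.part_id = r.part_id. A NULL in a compared column never satisfies the condition.
Matched pairs: 1.

(Eve, 5, 44)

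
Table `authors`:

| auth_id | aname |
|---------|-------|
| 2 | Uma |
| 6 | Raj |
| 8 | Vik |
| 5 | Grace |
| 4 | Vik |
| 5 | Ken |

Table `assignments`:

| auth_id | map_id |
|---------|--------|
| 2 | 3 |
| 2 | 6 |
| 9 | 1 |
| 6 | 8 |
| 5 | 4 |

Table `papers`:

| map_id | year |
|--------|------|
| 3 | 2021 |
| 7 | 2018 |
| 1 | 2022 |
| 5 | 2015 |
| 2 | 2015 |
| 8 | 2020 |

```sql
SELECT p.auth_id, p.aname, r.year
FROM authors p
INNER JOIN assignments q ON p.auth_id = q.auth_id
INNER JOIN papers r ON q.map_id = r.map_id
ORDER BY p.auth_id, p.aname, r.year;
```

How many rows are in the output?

Joins associate left-to-right: authors INNER JOIN assignments on auth_id gives 5 intermediate row(s).
Then INNER JOIN `papers r` on map_id: keep only rows whose q.map_id appears in r.
Result: 2 row(s).

2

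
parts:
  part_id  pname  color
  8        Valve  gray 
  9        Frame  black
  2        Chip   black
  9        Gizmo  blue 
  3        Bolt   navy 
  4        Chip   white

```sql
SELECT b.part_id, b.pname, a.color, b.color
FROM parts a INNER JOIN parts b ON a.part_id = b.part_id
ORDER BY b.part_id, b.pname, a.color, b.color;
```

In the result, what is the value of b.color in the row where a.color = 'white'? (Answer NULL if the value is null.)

white

INNER JOIN keeps only pairs where the ON condition holds.
Matching on a.part_id = b.part_id.
- a (part_id=8) pairs with 1 row(s) of b.
- a (part_id=9) pairs with 2 row(s) of b.
- a (part_id=2) pairs with 1 row(s) of b.
- a (part_id=9) pairs with 2 row(s) of b.
- a (part_id=3) pairs with 1 row(s) of b.
- a (part_id=4) pairs with 1 row(s) of b.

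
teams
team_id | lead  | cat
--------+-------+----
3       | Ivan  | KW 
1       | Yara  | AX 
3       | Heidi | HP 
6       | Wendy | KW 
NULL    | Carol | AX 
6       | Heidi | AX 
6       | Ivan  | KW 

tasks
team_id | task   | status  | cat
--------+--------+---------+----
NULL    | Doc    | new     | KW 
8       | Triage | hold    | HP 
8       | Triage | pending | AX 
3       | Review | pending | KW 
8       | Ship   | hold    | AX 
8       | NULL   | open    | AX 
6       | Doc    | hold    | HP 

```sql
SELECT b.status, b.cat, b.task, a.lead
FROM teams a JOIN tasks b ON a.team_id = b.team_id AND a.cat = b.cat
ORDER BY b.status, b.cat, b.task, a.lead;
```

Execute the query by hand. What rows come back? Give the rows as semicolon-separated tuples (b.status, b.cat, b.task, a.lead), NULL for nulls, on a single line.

(pending, KW, Review, Ivan)

INNER JOIN keeps only pairs where the ON condition holds.
Matching on a.team_id = b.team_id AND a.cat = b.cat. A NULL in a compared column never satisfies the condition.
Matched pairs: 1.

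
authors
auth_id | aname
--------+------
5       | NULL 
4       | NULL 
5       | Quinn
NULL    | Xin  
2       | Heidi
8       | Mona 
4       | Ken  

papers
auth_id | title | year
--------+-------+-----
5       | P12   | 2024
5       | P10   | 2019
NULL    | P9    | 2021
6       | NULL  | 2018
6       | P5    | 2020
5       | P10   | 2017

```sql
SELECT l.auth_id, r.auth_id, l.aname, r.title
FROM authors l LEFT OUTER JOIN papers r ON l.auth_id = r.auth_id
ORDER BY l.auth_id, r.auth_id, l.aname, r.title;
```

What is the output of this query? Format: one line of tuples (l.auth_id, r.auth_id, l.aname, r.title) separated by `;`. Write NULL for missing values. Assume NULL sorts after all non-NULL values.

(2, NULL, Heidi, NULL); (4, NULL, Ken, NULL); (4, NULL, NULL, NULL); (5, 5, Quinn, P10); (5, 5, Quinn, P10); (5, 5, Quinn, P12); (5, 5, NULL, P10); (5, 5, NULL, P10); (5, 5, NULL, P12); (8, NULL, Mona, NULL); (NULL, NULL, Xin, NULL)

LEFT JOIN keeps every row from `authors`; unmatched rows get NULL for `papers`'s columns.
Matching on l.auth_id = r.auth_id. A NULL in a compared column never satisfies the condition.
Matched pairs: 6; unmatched l rows kept: 5.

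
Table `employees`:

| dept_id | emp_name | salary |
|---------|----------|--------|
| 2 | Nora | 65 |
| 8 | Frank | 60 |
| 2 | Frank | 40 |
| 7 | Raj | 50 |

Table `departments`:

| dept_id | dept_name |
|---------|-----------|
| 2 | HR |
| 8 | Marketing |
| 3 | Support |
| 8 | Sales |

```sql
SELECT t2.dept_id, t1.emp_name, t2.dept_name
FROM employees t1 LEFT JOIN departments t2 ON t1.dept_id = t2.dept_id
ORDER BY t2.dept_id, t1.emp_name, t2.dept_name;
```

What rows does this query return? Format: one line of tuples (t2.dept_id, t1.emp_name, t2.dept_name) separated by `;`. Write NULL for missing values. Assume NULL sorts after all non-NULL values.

(2, Frank, HR); (2, Nora, HR); (8, Frank, Marketing); (8, Frank, Sales); (NULL, Raj, NULL)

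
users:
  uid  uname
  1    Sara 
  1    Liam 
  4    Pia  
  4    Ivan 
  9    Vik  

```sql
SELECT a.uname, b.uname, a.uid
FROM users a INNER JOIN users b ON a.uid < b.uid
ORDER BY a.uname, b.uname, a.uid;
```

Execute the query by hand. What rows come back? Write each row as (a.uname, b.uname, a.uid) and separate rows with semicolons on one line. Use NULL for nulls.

(Ivan, Vik, 4); (Liam, Ivan, 1); (Liam, Pia, 1); (Liam, Vik, 1); (Pia, Vik, 4); (Sara, Ivan, 1); (Sara, Pia, 1); (Sara, Vik, 1)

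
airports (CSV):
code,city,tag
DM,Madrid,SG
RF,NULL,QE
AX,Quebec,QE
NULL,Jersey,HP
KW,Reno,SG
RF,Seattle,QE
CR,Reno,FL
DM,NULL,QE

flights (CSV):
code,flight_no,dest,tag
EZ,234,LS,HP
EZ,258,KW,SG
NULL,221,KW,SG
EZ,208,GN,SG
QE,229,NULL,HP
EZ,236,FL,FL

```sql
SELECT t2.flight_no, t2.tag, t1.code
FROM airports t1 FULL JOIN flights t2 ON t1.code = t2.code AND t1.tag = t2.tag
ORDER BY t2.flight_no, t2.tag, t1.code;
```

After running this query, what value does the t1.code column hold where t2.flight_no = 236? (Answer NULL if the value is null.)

NULL

FULL OUTER JOIN keeps every row from both sides; unmatched rows get NULL for the other side's columns.
Matching on t1.code = t2.code AND t1.tag = t2.tag. A NULL in a compared column never satisfies the condition.
Matched pairs: 0; unmatched t1 rows kept: 8; unmatched t2 rows kept: 6.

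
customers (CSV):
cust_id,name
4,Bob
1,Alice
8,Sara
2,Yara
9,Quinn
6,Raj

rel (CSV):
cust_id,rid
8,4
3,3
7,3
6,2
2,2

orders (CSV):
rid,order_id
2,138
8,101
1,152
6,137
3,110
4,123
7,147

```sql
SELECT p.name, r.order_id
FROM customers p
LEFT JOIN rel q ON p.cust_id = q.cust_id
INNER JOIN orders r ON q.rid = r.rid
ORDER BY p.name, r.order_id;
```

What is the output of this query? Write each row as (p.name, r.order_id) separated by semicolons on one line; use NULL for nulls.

(Raj, 138); (Sara, 123); (Yara, 138)

Joins associate left-to-right: customers LEFT JOIN rel on cust_id gives 6 intermediate row(s).
Then INNER JOIN `orders r` on rid: keep only rows whose q.rid appears in r.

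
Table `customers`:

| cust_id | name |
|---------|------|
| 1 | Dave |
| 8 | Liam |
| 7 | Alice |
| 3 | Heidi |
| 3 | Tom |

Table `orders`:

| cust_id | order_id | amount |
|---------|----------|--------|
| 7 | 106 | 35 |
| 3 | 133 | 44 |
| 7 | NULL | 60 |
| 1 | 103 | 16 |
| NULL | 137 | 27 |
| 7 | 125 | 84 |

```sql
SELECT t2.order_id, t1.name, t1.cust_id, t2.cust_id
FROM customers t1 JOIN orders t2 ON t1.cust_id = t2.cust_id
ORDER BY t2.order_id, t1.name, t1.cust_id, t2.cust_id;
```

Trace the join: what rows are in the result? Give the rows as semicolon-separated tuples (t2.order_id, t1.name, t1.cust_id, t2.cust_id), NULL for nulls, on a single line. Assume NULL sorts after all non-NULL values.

INNER JOIN keeps only pairs where the ON condition holds.
Matching on t1.cust_id = t2.cust_id. A NULL in a compared column never satisfies the condition.
- t1 row (cust_id=1): matches 1 t2 row(s) → 1 output row(s).
- t1 row (cust_id=8): no match → dropped.
- t1 row (cust_id=7): matches 3 t2 row(s) → 3 output row(s).
- t1 row (cust_id=3): matches 1 t2 row(s) → 1 output row(s).
- t1 row (cust_id=3): matches 1 t2 row(s) → 1 output row(s).
After projecting and ordering:
t2.order_id | t1.name | t1.cust_id | t2.cust_id
103 | Dave | 1 | 1
106 | Alice | 7 | 7
125 | Alice | 7 | 7
133 | Heidi | 3 | 3
133 | Tom | 3 | 3
NULL | Alice | 7 | 7

(103, Dave, 1, 1); (106, Alice, 7, 7); (125, Alice, 7, 7); (133, Heidi, 3, 3); (133, Tom, 3, 3); (NULL, Alice, 7, 7)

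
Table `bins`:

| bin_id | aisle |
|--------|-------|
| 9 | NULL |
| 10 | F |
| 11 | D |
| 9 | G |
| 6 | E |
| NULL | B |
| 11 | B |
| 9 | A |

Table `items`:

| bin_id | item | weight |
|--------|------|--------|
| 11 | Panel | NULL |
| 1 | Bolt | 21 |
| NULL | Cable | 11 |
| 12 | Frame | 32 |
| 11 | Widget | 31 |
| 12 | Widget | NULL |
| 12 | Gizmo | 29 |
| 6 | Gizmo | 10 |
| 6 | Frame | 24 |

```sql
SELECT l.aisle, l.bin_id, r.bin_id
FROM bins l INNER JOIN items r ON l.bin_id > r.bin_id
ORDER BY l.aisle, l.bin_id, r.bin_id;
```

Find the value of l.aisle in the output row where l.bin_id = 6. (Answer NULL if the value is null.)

INNER JOIN keeps only pairs where the ON condition holds.
Matching on l.bin_id > r.bin_id. A NULL in a compared column never satisfies the condition.
Matched pairs: 19.

E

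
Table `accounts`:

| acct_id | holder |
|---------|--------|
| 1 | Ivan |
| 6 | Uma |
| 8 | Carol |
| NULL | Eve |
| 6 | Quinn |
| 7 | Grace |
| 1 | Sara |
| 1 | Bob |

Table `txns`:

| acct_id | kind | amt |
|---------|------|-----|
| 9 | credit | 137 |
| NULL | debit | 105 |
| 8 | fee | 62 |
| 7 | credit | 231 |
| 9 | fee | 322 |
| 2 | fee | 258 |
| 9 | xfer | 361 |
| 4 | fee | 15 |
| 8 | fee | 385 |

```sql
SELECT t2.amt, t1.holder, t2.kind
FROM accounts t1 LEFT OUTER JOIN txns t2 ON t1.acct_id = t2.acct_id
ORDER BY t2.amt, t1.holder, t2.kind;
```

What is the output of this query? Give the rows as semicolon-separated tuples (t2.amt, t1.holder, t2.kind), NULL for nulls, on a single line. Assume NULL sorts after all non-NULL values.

LEFT JOIN keeps every row from `accounts`; unmatched rows get NULL for `txns`'s columns.
Matching on t1.acct_id = t2.acct_id. A NULL in a compared column never satisfies the condition.
- t1[0] acct_id=1 → no match; kept with NULLs on the t2 side.
- t1[1] acct_id=6 → no match; kept with NULLs on the t2 side.
- t1[2] acct_id=8 → 2 match(es) in t2 → 2 row(s).
- t1[3] acct_id=NULL → no match; kept with NULLs on the t2 side.
- t1[4] acct_id=6 → no match; kept with NULLs on the t2 side.
- t1[5] acct_id=7 → 1 match(es) in t2 → 1 row(s).
- t1[6] acct_id=1 → no match; kept with NULLs on the t2 side.
- t1[7] acct_id=1 → no match; kept with NULLs on the t2 side.
After projecting and ordering:
t2.amt | t1.holder | t2.kind
62 | Carol | fee
231 | Grace | credit
385 | Carol | fee
NULL | Bob | NULL
NULL | Eve | NULL
NULL | Ivan | NULL
NULL | Quinn | NULL
NULL | Sara | NULL
NULL | Uma | NULL

(62, Carol, fee); (231, Grace, credit); (385, Carol, fee); (NULL, Bob, NULL); (NULL, Eve, NULL); (NULL, Ivan, NULL); (NULL, Quinn, NULL); (NULL, Sara, NULL); (NULL, Uma, NULL)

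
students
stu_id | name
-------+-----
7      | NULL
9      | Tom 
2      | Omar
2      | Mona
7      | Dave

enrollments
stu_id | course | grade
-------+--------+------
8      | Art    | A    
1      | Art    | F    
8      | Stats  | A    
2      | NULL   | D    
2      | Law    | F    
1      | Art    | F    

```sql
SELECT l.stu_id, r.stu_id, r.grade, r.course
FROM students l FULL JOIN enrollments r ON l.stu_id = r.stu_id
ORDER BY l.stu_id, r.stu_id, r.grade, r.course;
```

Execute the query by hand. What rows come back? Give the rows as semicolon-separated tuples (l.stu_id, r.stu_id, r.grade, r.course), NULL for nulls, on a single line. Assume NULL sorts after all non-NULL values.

(2, 2, D, NULL); (2, 2, D, NULL); (2, 2, F, Law); (2, 2, F, Law); (7, NULL, NULL, NULL); (7, NULL, NULL, NULL); (9, NULL, NULL, NULL); (NULL, 1, F, Art); (NULL, 1, F, Art); (NULL, 8, A, Art); (NULL, 8, A, Stats)

FULL OUTER JOIN keeps every row from both sides; unmatched rows get NULL for the other side's columns.
Matching on l.stu_id = r.stu_id.
Matched pairs: 4; unmatched l rows kept: 3; unmatched r rows kept: 4.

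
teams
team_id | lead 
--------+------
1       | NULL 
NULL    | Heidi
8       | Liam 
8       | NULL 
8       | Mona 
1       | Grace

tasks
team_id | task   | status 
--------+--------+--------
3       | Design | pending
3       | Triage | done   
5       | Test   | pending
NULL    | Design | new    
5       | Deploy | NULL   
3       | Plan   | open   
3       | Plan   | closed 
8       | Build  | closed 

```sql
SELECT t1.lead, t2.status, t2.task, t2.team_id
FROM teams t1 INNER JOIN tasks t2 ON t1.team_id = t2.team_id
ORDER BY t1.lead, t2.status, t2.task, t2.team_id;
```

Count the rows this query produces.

3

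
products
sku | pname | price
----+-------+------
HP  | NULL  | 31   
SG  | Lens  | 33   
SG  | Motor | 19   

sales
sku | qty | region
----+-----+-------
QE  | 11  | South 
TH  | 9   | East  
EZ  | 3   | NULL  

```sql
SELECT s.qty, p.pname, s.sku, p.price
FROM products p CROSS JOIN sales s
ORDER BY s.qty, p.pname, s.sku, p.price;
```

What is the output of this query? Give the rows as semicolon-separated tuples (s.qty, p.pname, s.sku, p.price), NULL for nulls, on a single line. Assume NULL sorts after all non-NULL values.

CROSS JOIN pairs every row of `products` with every row of `sales`: 3 × 3 = 9 rows.
After projecting and ordering:
s.qty | p.pname | s.sku | p.price
3 | Lens | EZ | 33
3 | Motor | EZ | 19
3 | NULL | EZ | 31
9 | Lens | TH | 33
9 | Motor | TH | 19
9 | NULL | TH | 31
11 | Lens | QE | 33
11 | Motor | QE | 19
11 | NULL | QE | 31

(3, Lens, EZ, 33); (3, Motor, EZ, 19); (3, NULL, EZ, 31); (9, Lens, TH, 33); (9, Motor, TH, 19); (9, NULL, TH, 31); (11, Lens, QE, 33); (11, Motor, QE, 19); (11, NULL, QE, 31)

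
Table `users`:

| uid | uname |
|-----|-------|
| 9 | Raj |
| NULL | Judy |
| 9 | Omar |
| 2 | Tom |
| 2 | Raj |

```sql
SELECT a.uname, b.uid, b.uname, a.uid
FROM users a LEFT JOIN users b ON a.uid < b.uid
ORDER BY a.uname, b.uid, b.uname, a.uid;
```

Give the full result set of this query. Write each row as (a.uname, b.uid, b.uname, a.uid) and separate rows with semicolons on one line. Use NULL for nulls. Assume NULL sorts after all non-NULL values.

(Judy, NULL, NULL, NULL); (Omar, NULL, NULL, 9); (Raj, 9, Omar, 2); (Raj, 9, Raj, 2); (Raj, NULL, NULL, 9); (Tom, 9, Omar, 2); (Tom, 9, Raj, 2)

LEFT JOIN keeps every row from `users a`; unmatched rows get NULL for `users b`'s columns.
Matching on a.uid < b.uid. A NULL in a compared column never satisfies the condition.
- uid=9: no b row matches, row kept with b columns NULL.
- uid=NULL: no b row matches, row kept with b columns NULL.
- uid=9: no b row matches, row kept with b columns NULL.
- uid=2: 2 matching b row(s), so 2 row(s) emitted.
- uid=2: 2 matching b row(s), so 2 row(s) emitted.
After projecting and ordering:
a.uname | b.uid | b.uname | a.uid
Judy | NULL | NULL | NULL
Omar | NULL | NULL | 9
Raj | 9 | Omar | 2
Raj | 9 | Raj | 2
Raj | NULL | NULL | 9
Tom | 9 | Omar | 2
Tom | 9 | Raj | 2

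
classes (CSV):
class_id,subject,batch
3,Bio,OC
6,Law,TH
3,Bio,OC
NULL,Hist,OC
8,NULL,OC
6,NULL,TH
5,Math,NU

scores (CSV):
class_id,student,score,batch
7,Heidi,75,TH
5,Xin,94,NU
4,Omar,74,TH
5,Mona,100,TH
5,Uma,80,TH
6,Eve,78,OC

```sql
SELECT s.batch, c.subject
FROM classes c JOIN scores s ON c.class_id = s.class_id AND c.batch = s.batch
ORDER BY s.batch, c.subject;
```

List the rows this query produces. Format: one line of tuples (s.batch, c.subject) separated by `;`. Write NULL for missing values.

INNER JOIN keeps only pairs where the ON condition holds.
Matching on c.class_id = s.class_id AND c.batch = s.batch. A NULL in a compared column never satisfies the condition.
Matched pairs: 1.

(NU, Math)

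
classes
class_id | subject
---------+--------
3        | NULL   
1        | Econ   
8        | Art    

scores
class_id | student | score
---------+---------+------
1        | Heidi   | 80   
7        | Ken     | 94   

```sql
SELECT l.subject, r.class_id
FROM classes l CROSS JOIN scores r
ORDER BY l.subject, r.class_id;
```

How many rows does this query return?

6

CROSS JOIN pairs every row of `classes` with every row of `scores`: 3 × 2 = 6 rows.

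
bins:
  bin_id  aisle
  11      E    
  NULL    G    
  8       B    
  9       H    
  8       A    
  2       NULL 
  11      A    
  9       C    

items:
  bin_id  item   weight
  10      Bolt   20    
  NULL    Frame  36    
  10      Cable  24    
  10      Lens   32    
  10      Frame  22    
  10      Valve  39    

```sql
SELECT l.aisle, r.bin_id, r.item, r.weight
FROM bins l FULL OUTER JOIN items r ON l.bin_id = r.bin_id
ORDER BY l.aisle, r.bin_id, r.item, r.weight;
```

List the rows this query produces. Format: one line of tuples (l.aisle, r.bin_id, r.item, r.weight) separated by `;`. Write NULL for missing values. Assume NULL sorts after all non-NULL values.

FULL OUTER JOIN keeps every row from both sides; unmatched rows get NULL for the other side's columns.
Matching on l.bin_id = r.bin_id. A NULL in a compared column never satisfies the condition.
Matched pairs: 0; unmatched l rows kept: 8; unmatched r rows kept: 6.

(A, NULL, NULL, NULL); (A, NULL, NULL, NULL); (B, NULL, NULL, NULL); (C, NULL, NULL, NULL); (E, NULL, NULL, NULL); (G, NULL, NULL, NULL); (H, NULL, NULL, NULL); (NULL, 10, Bolt, 20); (NULL, 10, Cable, 24); (NULL, 10, Frame, 22); (NULL, 10, Lens, 32); (NULL, 10, Valve, 39); (NULL, NULL, Frame, 36); (NULL, NULL, NULL, NULL)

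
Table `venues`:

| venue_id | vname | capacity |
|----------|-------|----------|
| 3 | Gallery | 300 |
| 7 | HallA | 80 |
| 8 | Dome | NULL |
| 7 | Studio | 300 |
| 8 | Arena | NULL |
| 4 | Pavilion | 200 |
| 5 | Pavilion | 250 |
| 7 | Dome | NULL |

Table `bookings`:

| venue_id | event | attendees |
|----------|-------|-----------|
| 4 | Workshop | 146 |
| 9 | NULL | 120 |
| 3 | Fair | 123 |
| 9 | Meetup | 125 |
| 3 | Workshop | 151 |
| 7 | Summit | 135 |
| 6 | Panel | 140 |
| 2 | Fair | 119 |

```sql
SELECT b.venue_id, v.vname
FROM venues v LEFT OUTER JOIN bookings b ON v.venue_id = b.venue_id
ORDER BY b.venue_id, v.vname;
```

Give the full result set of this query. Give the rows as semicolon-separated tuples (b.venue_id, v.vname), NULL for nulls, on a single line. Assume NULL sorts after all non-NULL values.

LEFT JOIN keeps every row from `venues`; unmatched rows get NULL for `bookings`'s columns.
Matching on v.venue_id = b.venue_id.
Matched pairs: 6; unmatched v rows kept: 3.

(3, Gallery); (3, Gallery); (4, Pavilion); (7, Dome); (7, HallA); (7, Studio); (NULL, Arena); (NULL, Dome); (NULL, Pavilion)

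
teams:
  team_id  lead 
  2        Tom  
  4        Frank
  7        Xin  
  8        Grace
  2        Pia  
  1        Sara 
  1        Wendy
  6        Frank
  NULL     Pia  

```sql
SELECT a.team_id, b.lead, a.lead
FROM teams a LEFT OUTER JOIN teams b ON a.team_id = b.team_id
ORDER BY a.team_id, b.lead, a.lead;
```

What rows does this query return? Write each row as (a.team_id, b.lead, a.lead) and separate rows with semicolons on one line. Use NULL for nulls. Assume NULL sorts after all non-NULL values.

LEFT JOIN keeps every row from `teams a`; unmatched rows get NULL for `teams b`'s columns.
Matching on a.team_id = b.team_id. A NULL in a compared column never satisfies the condition.
Matched pairs: 12; unmatched a rows kept: 1.

(1, Sara, Sara); (1, Sara, Wendy); (1, Wendy, Sara); (1, Wendy, Wendy); (2, Pia, Pia); (2, Pia, Tom); (2, Tom, Pia); (2, Tom, Tom); (4, Frank, Frank); (6, Frank, Frank); (7, Xin, Xin); (8, Grace, Grace); (NULL, NULL, Pia)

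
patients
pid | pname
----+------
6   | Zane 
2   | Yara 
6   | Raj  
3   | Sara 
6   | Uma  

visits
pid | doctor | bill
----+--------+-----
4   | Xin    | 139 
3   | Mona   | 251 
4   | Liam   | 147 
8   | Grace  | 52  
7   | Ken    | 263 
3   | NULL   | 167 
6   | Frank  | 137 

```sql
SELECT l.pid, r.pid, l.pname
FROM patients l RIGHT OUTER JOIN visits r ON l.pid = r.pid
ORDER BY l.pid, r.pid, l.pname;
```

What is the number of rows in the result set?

RIGHT JOIN keeps every row from `visits`; unmatched rows get NULL for `patients`'s columns.
Matching on l.pid = r.pid.
Matched pairs: 5; unmatched r rows kept: 4.
Total: 5 matched + 4 padded = 9 rows.

9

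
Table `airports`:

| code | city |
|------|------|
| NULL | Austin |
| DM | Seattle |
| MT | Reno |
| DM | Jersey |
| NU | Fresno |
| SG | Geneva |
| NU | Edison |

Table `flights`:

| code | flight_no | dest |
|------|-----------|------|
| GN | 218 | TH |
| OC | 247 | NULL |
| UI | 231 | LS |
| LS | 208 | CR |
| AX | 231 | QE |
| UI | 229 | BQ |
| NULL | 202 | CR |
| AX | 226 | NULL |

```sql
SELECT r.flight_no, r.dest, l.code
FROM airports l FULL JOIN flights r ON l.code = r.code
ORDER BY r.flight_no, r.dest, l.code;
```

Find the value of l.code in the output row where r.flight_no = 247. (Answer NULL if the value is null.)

FULL OUTER JOIN keeps every row from both sides; unmatched rows get NULL for the other side's columns.
Matching on l.code = r.code. A NULL in a compared column never satisfies the condition.
Matched pairs: 0; unmatched l rows kept: 7; unmatched r rows kept: 8.

NULL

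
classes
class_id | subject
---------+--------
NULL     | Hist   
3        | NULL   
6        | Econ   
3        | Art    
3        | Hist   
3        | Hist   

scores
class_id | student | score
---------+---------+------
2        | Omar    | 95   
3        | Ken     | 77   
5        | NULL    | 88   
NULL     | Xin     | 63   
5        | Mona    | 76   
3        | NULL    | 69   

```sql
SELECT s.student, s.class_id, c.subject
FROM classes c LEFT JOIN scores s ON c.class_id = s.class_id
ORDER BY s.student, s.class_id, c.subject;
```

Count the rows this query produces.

10

LEFT JOIN keeps every row from `classes`; unmatched rows get NULL for `scores`'s columns.
Matching on c.class_id = s.class_id. A NULL in a compared column never satisfies the condition.
- c row (class_id=NULL): no match → kept, s columns NULL.
- c row (class_id=3): matches 2 s row(s) → 2 output row(s).
- c row (class_id=6): no match → kept, s columns NULL.
- c row (class_id=3): matches 2 s row(s) → 2 output row(s).
- c row (class_id=3): matches 2 s row(s) → 2 output row(s).
- c row (class_id=3): matches 2 s row(s) → 2 output row(s).
Total: 8 matched + 2 padded = 10 rows.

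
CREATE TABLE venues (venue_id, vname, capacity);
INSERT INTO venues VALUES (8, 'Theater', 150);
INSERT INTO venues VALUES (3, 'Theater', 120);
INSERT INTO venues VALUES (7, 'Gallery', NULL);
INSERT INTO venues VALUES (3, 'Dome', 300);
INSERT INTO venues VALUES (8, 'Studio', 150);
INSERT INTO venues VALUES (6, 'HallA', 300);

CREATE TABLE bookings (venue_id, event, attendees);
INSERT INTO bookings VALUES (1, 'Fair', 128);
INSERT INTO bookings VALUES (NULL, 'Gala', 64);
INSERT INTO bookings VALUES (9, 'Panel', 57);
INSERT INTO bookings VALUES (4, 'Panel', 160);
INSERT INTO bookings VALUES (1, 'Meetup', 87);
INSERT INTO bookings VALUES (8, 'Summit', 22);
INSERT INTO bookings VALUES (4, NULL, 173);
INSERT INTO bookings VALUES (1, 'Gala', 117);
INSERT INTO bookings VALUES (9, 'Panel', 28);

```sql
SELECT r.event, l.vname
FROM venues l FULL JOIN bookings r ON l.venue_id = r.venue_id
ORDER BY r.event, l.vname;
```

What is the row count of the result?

FULL OUTER JOIN keeps every row from both sides; unmatched rows get NULL for the other side's columns.
Matching on l.venue_id = r.venue_id. A NULL in a compared column never satisfies the condition.
Matched pairs: 2; unmatched l rows kept: 4; unmatched r rows kept: 8.
Total: 2 matched + 12 padded = 14 rows.

14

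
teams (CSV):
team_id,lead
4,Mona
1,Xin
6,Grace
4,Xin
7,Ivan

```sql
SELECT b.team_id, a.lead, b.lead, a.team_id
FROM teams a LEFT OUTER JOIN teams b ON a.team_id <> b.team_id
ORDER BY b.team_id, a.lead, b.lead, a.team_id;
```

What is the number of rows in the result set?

LEFT JOIN keeps every row from `teams a`; unmatched rows get NULL for `teams b`'s columns.
Matching on a.team_id <> b.team_id.
Matched pairs: 18; unmatched a rows kept: 0.
Total: 18 rows.

18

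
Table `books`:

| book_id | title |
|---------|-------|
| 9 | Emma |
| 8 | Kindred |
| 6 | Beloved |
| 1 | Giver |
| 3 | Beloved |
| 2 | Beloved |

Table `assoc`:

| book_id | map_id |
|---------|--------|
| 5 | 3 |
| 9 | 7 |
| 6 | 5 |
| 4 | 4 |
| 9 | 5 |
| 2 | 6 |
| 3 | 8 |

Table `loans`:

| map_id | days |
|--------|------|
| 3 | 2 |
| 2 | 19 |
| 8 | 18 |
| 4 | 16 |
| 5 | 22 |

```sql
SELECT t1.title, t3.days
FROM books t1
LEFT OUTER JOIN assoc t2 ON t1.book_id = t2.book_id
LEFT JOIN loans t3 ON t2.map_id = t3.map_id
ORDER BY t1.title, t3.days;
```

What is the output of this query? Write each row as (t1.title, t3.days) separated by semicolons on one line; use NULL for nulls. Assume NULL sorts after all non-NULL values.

Step 1 — t1 LEFT JOIN t2 on book_id → 7 row(s).
Then LEFT JOIN `loans t3` on map_id: each of those 7 rows is kept; rows whose t2.map_id has no match in t3 get NULL for t3's columns.

(Beloved, 18); (Beloved, 22); (Beloved, NULL); (Emma, 22); (Emma, NULL); (Giver, NULL); (Kindred, NULL)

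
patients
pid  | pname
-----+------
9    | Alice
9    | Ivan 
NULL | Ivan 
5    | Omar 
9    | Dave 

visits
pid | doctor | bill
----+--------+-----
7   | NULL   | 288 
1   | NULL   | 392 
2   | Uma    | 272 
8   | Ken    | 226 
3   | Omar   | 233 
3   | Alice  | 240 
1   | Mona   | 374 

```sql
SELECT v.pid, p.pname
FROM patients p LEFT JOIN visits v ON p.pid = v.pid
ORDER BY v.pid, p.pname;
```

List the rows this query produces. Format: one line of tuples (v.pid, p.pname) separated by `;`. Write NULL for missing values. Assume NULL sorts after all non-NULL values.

LEFT JOIN keeps every row from `patients`; unmatched rows get NULL for `visits`'s columns.
Matching on p.pid = v.pid. A NULL in a compared column never satisfies the condition.
Matched pairs: 0; unmatched p rows kept: 5.

(NULL, Alice); (NULL, Dave); (NULL, Ivan); (NULL, Ivan); (NULL, Omar)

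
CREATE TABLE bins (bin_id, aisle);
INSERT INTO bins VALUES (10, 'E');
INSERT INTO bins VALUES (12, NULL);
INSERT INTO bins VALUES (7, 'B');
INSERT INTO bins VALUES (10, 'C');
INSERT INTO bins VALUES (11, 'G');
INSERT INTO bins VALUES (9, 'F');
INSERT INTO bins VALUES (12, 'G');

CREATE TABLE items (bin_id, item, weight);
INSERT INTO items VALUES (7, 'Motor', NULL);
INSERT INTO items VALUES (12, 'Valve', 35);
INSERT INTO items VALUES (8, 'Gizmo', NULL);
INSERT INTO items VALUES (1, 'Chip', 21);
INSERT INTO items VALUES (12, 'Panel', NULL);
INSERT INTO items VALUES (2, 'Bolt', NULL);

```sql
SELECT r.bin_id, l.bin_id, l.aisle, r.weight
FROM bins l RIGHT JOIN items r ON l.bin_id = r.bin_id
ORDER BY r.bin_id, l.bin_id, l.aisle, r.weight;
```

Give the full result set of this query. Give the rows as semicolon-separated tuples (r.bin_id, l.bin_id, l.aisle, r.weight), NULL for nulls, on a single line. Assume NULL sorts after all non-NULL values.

RIGHT JOIN keeps every row from `items`; unmatched rows get NULL for `bins`'s columns.
Matching on l.bin_id = r.bin_id.
- l row (bin_id=10): no match.
- l row (bin_id=12): matches 2 r row(s) → 2 output row(s).
- l row (bin_id=7): matches 1 r row(s) → 1 output row(s).
- l row (bin_id=10): no match.
- l row (bin_id=11): no match.
- l row (bin_id=9): no match.
- l row (bin_id=12): matches 2 r row(s) → 2 output row(s).
- plus 3 unmatched r row(s), each kept with NULL l columns.
After projecting and ordering:
r.bin_id | l.bin_id | l.aisle | r.weight
1 | NULL | NULL | 21
2 | NULL | NULL | NULL
7 | 7 | B | NULL
8 | NULL | NULL | NULL
12 | 12 | G | 35
12 | 12 | G | NULL
12 | 12 | NULL | 35
12 | 12 | NULL | NULL

(1, NULL, NULL, 21); (2, NULL, NULL, NULL); (7, 7, B, NULL); (8, NULL, NULL, NULL); (12, 12, G, 35); (12, 12, G, NULL); (12, 12, NULL, 35); (12, 12, NULL, NULL)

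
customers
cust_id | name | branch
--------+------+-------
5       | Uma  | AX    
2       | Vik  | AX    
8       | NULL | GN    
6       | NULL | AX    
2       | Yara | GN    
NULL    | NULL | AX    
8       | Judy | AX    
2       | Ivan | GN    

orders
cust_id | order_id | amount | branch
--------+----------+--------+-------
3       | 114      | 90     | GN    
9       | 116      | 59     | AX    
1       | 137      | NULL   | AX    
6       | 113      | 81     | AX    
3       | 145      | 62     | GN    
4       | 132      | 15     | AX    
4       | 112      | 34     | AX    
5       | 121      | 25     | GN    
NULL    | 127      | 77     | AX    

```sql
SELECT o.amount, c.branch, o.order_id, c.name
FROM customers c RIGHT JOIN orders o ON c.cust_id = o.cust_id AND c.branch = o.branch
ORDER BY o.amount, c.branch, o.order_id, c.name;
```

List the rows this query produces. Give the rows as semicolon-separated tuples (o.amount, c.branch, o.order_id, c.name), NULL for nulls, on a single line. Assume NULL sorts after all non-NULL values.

RIGHT JOIN keeps every row from `orders`; unmatched rows get NULL for `customers`'s columns.
Matching on c.cust_id = o.cust_id AND c.branch = o.branch. A NULL in a compared column never satisfies the condition.
- c[0] cust_id=5, branch=AX → no match.
- c[1] cust_id=2, branch=AX → no match.
- c[2] cust_id=8, branch=GN → no match.
- c[3] cust_id=6, branch=AX → 1 match(es) in o → 1 row(s).
- c[4] cust_id=2, branch=GN → no match.
- c[5] cust_id=NULL, branch=AX → no match.
- c[6] cust_id=8, branch=AX → no match.
- c[7] cust_id=2, branch=GN → no match.
- 8 row(s) from o found no c partner → padded with NULL.
After projecting and ordering:
o.amount | c.branch | o.order_id | c.name
15 | NULL | 132 | NULL
25 | NULL | 121 | NULL
34 | NULL | 112 | NULL
59 | NULL | 116 | NULL
62 | NULL | 145 | NULL
77 | NULL | 127 | NULL
81 | AX | 113 | NULL
90 | NULL | 114 | NULL
NULL | NULL | 137 | NULL

(15, NULL, 132, NULL); (25, NULL, 121, NULL); (34, NULL, 112, NULL); (59, NULL, 116, NULL); (62, NULL, 145, NULL); (77, NULL, 127, NULL); (81, AX, 113, NULL); (90, NULL, 114, NULL); (NULL, NULL, 137, NULL)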